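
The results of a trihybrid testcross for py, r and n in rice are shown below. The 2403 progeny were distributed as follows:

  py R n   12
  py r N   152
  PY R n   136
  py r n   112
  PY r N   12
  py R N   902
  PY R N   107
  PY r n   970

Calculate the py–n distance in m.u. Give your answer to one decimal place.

10.1 m.u.

The two most frequent reciprocal classes, PY r n and py R N, are the parental types, so the F1 was PY r n / py R N.
The two rarest classes, PY r N and py R n, are the double crossovers. Comparing them with the parentals, only the n allele has switched, so n is the middle locus and the order is py – n – r.
Crossovers in the py–n interval produce the single-crossover classes py r n and PY R N (112 + 107 = 219) plus the double crossovers (24).
RF(py–n) = (219 + 24) / 2403 = 243/2403 = 0.1011 → 10.1 m.u.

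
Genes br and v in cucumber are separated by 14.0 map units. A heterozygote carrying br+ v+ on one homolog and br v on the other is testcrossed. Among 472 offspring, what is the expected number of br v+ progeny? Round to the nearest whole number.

A map distance of 14.0 map units corresponds to a recombination frequency of 0.140.
The F1 is br+ v+ / br v, so br v+ is a recombinant gamete class with expected frequency r/2 = 0.140/2 = 0.0700.
Expected number = 0.0700 × 472 = 33.04 ≈ 33.

33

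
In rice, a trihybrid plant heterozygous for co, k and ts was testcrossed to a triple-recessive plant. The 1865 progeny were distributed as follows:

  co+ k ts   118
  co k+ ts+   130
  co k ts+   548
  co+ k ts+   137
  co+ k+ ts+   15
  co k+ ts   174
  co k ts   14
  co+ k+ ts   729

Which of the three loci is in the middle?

The two most frequent reciprocal classes, co+ k+ ts and co k ts+, are the parental types, so the F1 was co+ k+ ts / co k ts+.
The two rarest classes, co+ k+ ts+ and co k ts, are the double crossovers. Comparing them with the parentals, only the ts allele has switched, so ts is the middle locus and the order is co – ts – k.

ts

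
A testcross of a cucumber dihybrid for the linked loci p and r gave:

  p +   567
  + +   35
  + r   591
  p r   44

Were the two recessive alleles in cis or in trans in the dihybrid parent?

The two most frequent classes are + r (591) and p + (567); these are the parental (non-recombinant) types.
So the F1 carried + r on one chromosome and p + on the other — the recessive alleles are on opposite chromosomes (trans / repulsion).

trans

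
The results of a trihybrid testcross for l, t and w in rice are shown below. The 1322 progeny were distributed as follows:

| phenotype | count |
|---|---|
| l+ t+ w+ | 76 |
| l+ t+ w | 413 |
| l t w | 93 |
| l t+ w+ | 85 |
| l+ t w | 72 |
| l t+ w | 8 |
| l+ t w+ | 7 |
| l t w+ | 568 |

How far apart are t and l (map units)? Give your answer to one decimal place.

13.0 map units

The two most frequent reciprocal classes, l+ t+ w and l t w+, are the parental types, so the F1 was l+ t+ w / l t w+.
The two rarest classes, l t+ w and l+ t w+, are the double crossovers. Comparing them with the parentals, only the l allele has switched, so l is the middle locus and the order is w – l – t.
Crossovers in the l–t interval produce the single-crossover classes l+ t w and l t+ w+ (72 + 85 = 157) plus the double crossovers (15).
RF(l–t) = (157 + 15) / 1322 = 172/1322 = 0.1301 → 13.0 map units.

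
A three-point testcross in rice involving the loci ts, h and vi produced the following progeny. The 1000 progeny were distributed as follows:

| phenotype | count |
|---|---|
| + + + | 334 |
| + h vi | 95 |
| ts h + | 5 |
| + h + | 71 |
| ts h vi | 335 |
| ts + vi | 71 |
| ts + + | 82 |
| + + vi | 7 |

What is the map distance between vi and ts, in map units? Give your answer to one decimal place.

The two most frequent reciprocal classes, + + + and ts h vi, are the parental types, so the F1 was + + + / ts h vi.
The two rarest classes, + + vi and ts h +, are the double crossovers. Comparing them with the parentals, only the vi allele has switched, so vi is the middle locus and the order is h – vi – ts.
Crossovers in the vi–ts interval produce the single-crossover classes ts + + and + h vi (82 + 95 = 177) plus the double crossovers (12).
RF(vi–ts) = (177 + 12) / 1000 = 189/1000 = 0.1890 → 18.9 map units.

18.9 map units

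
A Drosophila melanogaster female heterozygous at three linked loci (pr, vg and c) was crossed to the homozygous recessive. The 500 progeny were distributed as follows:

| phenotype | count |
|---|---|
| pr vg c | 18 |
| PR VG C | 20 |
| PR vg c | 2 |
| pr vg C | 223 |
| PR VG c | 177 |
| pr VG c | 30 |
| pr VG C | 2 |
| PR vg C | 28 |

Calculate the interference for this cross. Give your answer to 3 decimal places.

0.232

The two most frequent reciprocal classes, PR VG c and pr vg C, are the parental types, so the F1 was PR VG c / pr vg C.
The two rarest classes, PR vg c and pr VG C, are the double crossovers. Comparing them with the parentals, only the vg allele has switched, so vg is the middle locus and the order is pr – vg – c.
pr–vg: (58 + 4)/500 = 0.1240; vg–c: (38 + 4)/500 = 0.0840.
Expected DCO frequency = 0.1240 × 0.0840 ≈ 0.01042; observed = 4/500 ≈ 0.00800.
Coefficient of coincidence = 0.00800/0.01042 ≈ 0.768; interference = 1 − 0.768 = 0.232.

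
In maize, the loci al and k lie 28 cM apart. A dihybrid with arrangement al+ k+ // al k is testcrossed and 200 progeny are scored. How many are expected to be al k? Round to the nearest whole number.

72

A map distance of 28 cM corresponds to a recombination frequency of 0.280.
The F1 is al+ k+ / al k, so al k is a parental gamete class with expected frequency (1 − r)/2 = 0.720/2 = 0.3600.
Expected number = 0.3600 × 200 = 72.00 ≈ 72.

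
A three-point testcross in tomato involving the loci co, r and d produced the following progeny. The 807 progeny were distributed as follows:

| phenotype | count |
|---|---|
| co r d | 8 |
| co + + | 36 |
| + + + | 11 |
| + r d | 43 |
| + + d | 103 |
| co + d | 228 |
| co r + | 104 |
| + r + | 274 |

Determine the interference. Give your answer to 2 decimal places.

The two most frequent reciprocal classes, co + d and + r +, are the parental types, so the F1 was co + d / + r +.
The two rarest classes, co r d and + + +, are the double crossovers. Comparing them with the parentals, only the r allele has switched, so r is the middle locus and the order is co – r – d.
co–r: (207 + 19)/807 = 0.2800; r–d: (79 + 19)/807 = 0.1214.
Expected DCO frequency = 0.2800 × 0.1214 ≈ 0.03399; observed = 19/807 ≈ 0.02354.
Coefficient of coincidence = 0.02354/0.03399 ≈ 0.69; interference = 1 − 0.69 = 0.31.

0.31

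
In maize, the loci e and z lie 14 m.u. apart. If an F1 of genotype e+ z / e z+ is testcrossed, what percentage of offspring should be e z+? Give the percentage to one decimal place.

43.0%

A map distance of 14 m.u. corresponds to a recombination frequency of 0.140.
The F1 is e+ z / e z+, so e z+ is a parental gamete class with expected frequency (1 − r)/2 = 0.860/2 = 0.4300.
That is 0.4300 = 43.0% of the progeny.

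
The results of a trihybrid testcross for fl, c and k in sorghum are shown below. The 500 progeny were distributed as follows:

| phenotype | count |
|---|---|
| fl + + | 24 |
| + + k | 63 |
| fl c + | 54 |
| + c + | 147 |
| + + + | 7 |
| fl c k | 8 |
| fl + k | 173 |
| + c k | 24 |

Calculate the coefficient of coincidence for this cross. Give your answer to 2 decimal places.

The two most frequent reciprocal classes, fl + k and + c +, are the parental types, so the F1 was fl + k / + c +.
The two rarest classes, fl c k and + + +, are the double crossovers. Comparing them with the parentals, only the c allele has switched, so c is the middle locus and the order is fl – c – k.
fl–c: (117 + 15)/500 = 0.2640; c–k: (48 + 15)/500 = 0.1260.
Expected DCO frequency = 0.2640 × 0.1260 ≈ 0.03326; observed = 15/500 ≈ 0.03000.
Coefficient of coincidence = 0.03000/0.03326 ≈ 0.90.

0.90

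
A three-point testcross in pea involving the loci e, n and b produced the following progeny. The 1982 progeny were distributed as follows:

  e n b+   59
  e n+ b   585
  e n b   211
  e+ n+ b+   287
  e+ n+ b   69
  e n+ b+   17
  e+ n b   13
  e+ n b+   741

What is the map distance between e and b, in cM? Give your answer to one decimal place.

8.0 cM

The two most frequent reciprocal classes, e+ n b+ and e n+ b, are the parental types, so the F1 was e+ n b+ / e n+ b.
The two rarest classes, e+ n b and e n+ b+, are the double crossovers. Comparing them with the parentals, only the b allele has switched, so b is the middle locus and the order is n – b – e.
Crossovers in the b–e interval produce the single-crossover classes e n b+ and e+ n+ b (59 + 69 = 128) plus the double crossovers (30).
RF(b–e) = (128 + 30) / 1982 = 158/1982 = 0.0797 → 8.0 cM.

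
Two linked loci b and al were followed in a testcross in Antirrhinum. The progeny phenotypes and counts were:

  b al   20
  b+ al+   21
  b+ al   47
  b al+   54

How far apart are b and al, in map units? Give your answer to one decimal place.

28.9 map units

The two most frequent classes, b+ al (47) and b al+ (54), are the parental types, so the F1 was b+ al / b al+.
The recombinant classes are b+ al+ and b al: 21 + 20 = 41.
Recombination frequency = 41/142 = 0.2887 ≈ 28.9%, i.e. 28.9 map units.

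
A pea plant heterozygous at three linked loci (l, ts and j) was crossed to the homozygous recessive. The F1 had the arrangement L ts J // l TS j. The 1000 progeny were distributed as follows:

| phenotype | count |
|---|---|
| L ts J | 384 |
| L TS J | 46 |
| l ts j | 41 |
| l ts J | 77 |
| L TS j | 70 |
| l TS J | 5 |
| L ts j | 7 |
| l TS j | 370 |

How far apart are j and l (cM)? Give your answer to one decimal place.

15.9 cM

The two rarest classes, L ts j and l TS J, are the double crossovers. Comparing them with the parentals, only the j allele has switched, so j is the middle locus and the order is l – j – ts.
Crossovers in the l–j interval produce the single-crossover classes l ts J and L TS j (77 + 70 = 147) plus the double crossovers (12).
RF(l–j) = (147 + 12) / 1000 = 159/1000 = 0.1590 → 15.9 cM.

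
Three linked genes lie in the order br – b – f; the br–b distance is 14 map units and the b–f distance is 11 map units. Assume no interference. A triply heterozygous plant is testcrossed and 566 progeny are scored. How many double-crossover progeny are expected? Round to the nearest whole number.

9

Map distances give recombination frequencies of 0.140 and 0.110 for the two intervals.
With no interference, expected double-crossover frequency = 0.140 × 0.110 = 0.01540.
Expected number = 0.01540 × 566 = 8.72 ≈ 9.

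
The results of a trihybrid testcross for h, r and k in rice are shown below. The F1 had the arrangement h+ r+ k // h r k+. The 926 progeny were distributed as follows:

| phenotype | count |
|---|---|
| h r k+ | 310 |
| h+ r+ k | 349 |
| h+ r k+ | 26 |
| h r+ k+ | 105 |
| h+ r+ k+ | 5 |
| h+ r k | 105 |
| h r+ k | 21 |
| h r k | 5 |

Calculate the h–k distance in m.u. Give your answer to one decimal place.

6.2 m.u.

The two rarest classes, h+ r+ k+ and h r k, are the double crossovers. Comparing them with the parentals, only the k allele has switched, so k is the middle locus and the order is r – k – h.
Crossovers in the k–h interval produce the single-crossover classes h r+ k and h+ r k+ (21 + 26 = 47) plus the double crossovers (10).
RF(k–h) = (47 + 10) / 926 = 57/926 = 0.0616 → 6.2 m.u.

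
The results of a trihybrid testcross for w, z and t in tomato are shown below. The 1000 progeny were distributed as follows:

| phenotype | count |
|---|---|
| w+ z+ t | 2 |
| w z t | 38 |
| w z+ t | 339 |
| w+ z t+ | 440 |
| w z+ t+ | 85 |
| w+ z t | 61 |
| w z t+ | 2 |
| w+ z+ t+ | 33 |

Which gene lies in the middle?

w

The two most frequent reciprocal classes, w+ z t+ and w z+ t, are the parental types, so the F1 was w+ z t+ / w z+ t.
The two rarest classes, w z t+ and w+ z+ t, are the double crossovers. Comparing them with the parentals, only the w allele has switched, so w is the middle locus and the order is z – w – t.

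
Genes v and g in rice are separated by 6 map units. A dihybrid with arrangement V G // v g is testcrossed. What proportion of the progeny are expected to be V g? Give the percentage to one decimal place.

3.0%

A map distance of 6 map units corresponds to a recombination frequency of 0.060.
The F1 is V G / v g, so V g is a recombinant gamete class with expected frequency r/2 = 0.060/2 = 0.0300.
That is 0.0300 = 3.0% of the progeny.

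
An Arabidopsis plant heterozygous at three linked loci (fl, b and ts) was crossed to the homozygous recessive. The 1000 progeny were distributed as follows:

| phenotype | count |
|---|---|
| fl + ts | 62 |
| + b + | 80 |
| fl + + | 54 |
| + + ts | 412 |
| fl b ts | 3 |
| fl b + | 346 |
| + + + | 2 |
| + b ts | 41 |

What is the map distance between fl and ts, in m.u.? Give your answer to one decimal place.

14.7 m.u.

The two most frequent reciprocal classes, + + ts and fl b +, are the parental types, so the F1 was + + ts / fl b +.
The two rarest classes, + + + and fl b ts, are the double crossovers. Comparing them with the parentals, only the ts allele has switched, so ts is the middle locus and the order is fl – ts – b.
Crossovers in the fl–ts interval produce the single-crossover classes fl + ts and + b + (62 + 80 = 142) plus the double crossovers (5).
RF(fl–ts) = (142 + 5) / 1000 = 147/1000 = 0.1470 → 14.7 m.u.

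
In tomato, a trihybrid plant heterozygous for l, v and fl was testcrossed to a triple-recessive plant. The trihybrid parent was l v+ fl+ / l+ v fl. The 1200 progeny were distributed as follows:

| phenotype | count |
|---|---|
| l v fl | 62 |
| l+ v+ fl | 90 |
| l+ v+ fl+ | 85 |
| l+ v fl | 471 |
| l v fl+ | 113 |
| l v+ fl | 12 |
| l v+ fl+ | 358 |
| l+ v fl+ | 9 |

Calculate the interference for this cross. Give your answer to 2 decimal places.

The two rarest classes, l v+ fl and l+ v fl+, are the double crossovers. Comparing them with the parentals, only the fl allele has switched, so fl is the middle locus and the order is l – fl – v.
l–fl: (147 + 21)/1200 = 0.1400; fl–v: (203 + 21)/1200 = 0.1867.
Expected DCO frequency = 0.1400 × 0.1867 ≈ 0.02614; observed = 21/1200 ≈ 0.01750.
Coefficient of coincidence = 0.01750/0.02614 ≈ 0.67; interference = 1 − 0.67 = 0.33.

0.33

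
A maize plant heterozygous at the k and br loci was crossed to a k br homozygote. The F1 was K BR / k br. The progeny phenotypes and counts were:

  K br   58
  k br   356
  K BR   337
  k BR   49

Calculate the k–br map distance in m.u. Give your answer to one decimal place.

13.4 m.u.

The recombinant classes are K br and k BR: 58 + 49 = 107.
Recombination frequency = 107/800 = 0.1338 ≈ 13.4%, i.e. 13.4 m.u.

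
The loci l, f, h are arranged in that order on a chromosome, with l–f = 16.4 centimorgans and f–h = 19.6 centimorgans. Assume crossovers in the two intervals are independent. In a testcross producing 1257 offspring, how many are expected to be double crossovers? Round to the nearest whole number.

40

Map distances give recombination frequencies of 0.164 and 0.196 for the two intervals.
With no interference, expected double-crossover frequency = 0.164 × 0.196 = 0.03214.
Expected number = 0.03214 × 1257 = 40.41 ≈ 40.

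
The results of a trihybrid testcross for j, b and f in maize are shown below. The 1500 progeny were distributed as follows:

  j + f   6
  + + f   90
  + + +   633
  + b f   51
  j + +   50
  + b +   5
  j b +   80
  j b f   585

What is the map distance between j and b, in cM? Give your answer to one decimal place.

7.5 cM

The two most frequent reciprocal classes, j b f and + + +, are the parental types, so the F1 was j b f / + + +.
The two rarest classes, j + f and + b +, are the double crossovers. Comparing them with the parentals, only the b allele has switched, so b is the middle locus and the order is f – b – j.
Crossovers in the b–j interval produce the single-crossover classes + b f and j + + (51 + 50 = 101) plus the double crossovers (11).
RF(b–j) = (101 + 11) / 1500 = 112/1500 = 0.0747 → 7.5 cM.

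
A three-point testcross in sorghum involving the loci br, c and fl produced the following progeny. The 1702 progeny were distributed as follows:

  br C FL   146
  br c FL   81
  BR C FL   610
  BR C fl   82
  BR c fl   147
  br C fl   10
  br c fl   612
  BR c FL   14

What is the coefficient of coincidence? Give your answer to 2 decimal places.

0.69

The two most frequent reciprocal classes, br c fl and BR C FL, are the parental types, so the F1 was br c fl / BR C FL.
The two rarest classes, br C fl and BR c FL, are the double crossovers. Comparing them with the parentals, only the c allele has switched, so c is the middle locus and the order is fl – c – br.
fl–c: (163 + 24)/1702 = 0.1099; c–br: (293 + 24)/1702 = 0.1863.
Expected DCO frequency = 0.1099 × 0.1863 ≈ 0.02047; observed = 24/1702 ≈ 0.01410.
Coefficient of coincidence = 0.01410/0.02047 ≈ 0.69.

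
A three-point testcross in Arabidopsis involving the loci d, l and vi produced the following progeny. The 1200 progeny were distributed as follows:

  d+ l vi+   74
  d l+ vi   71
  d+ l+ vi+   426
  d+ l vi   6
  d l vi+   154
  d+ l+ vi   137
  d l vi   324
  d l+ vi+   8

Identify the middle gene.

d

The two most frequent reciprocal classes, d l vi and d+ l+ vi+, are the parental types, so the F1 was d l vi / d+ l+ vi+.
The two rarest classes, d+ l vi and d l+ vi+, are the double crossovers. Comparing them with the parentals, only the d allele has switched, so d is the middle locus and the order is l – d – vi.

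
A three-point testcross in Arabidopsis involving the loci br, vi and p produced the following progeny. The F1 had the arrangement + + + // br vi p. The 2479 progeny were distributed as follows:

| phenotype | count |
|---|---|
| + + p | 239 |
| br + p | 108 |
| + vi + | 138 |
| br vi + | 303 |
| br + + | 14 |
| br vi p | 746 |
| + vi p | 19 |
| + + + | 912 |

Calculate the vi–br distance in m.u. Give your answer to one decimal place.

The two rarest classes, br + + and + vi p, are the double crossovers. Comparing them with the parentals, only the br allele has switched, so br is the middle locus and the order is p – br – vi.
Crossovers in the br–vi interval produce the single-crossover classes + vi + and br + p (138 + 108 = 246) plus the double crossovers (33).
RF(br–vi) = (246 + 33) / 2479 = 279/2479 = 0.1125 → 11.3 m.u.

11.3 m.u.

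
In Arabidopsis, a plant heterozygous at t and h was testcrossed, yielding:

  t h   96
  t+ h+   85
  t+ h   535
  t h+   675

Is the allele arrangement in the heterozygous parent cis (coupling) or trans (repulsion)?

The two most frequent classes are t+ h (535) and t h+ (675); these are the parental (non-recombinant) types.
So the F1 carried t+ h on one chromosome and t h+ on the other — the recessive alleles are on opposite chromosomes (trans / repulsion).

trans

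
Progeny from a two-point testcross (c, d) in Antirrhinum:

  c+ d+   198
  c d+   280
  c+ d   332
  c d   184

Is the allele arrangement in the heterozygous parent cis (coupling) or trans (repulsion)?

trans

The two most frequent classes are c+ d (332) and c d+ (280); these are the parental (non-recombinant) types.
So the F1 carried c+ d on one chromosome and c d+ on the other — the recessive alleles are on opposite chromosomes (trans / repulsion).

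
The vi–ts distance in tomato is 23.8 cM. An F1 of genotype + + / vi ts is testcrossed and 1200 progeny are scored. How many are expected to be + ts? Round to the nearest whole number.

A map distance of 23.8 cM corresponds to a recombination frequency of 0.238.
The F1 is + + / vi ts, so + ts is a recombinant gamete class with expected frequency r/2 = 0.238/2 = 0.1190.
Expected number = 0.1190 × 1200 = 142.80 ≈ 143.

143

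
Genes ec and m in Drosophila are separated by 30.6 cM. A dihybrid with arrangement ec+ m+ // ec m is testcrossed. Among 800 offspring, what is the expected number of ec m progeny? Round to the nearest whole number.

278

A map distance of 30.6 cM corresponds to a recombination frequency of 0.306.
The F1 is ec+ m+ / ec m, so ec m is a parental gamete class with expected frequency (1 − r)/2 = 0.694/2 = 0.3470.
Expected number = 0.3470 × 800 = 277.60 ≈ 278.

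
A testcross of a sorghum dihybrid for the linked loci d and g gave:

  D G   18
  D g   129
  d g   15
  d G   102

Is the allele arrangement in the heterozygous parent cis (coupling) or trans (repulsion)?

The two most frequent classes are D g (129) and d G (102); these are the parental (non-recombinant) types.
So the F1 carried D g on one chromosome and d G on the other — the recessive alleles are on opposite chromosomes (trans / repulsion).

trans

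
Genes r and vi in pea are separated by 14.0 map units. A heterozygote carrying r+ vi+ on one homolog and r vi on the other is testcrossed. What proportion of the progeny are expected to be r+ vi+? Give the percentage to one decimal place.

43.0%

A map distance of 14.0 map units corresponds to a recombination frequency of 0.140.
The F1 is r+ vi+ / r vi, so r+ vi+ is a parental gamete class with expected frequency (1 − r)/2 = 0.860/2 = 0.4300.
That is 0.4300 = 43.0% of the progeny.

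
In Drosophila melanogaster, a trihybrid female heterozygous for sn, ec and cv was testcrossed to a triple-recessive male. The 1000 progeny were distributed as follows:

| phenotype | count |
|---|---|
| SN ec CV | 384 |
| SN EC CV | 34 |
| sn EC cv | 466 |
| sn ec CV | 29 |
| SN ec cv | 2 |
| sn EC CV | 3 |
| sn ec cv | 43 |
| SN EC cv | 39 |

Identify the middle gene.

cv

The two most frequent reciprocal classes, SN ec CV and sn EC cv, are the parental types, so the F1 was SN ec CV / sn EC cv.
The two rarest classes, SN ec cv and sn EC CV, are the double crossovers. Comparing them with the parentals, only the cv allele has switched, so cv is the middle locus and the order is sn – cv – ec.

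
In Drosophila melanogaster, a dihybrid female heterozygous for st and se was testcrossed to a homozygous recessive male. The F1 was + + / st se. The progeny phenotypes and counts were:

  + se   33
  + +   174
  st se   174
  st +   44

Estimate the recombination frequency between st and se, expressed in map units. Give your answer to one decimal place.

18.1 map units

The recombinant classes are + se and st +: 33 + 44 = 77.
Recombination frequency = 77/425 = 0.1812 ≈ 18.1%, i.e. 18.1 map units.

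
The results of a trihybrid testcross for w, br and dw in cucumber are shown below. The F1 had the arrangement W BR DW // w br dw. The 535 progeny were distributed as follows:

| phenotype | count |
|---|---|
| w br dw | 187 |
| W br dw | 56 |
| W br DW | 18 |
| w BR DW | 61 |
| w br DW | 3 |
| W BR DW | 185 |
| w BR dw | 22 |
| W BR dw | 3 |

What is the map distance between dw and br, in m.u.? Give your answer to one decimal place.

8.6 m.u.

The two rarest classes, W BR dw and w br DW, are the double crossovers. Comparing them with the parentals, only the dw allele has switched, so dw is the middle locus and the order is br – dw – w.
Crossovers in the br–dw interval produce the single-crossover classes W br DW and w BR dw (18 + 22 = 40) plus the double crossovers (6).
RF(br–dw) = (40 + 6) / 535 = 46/535 = 0.0860 → 8.6 m.u.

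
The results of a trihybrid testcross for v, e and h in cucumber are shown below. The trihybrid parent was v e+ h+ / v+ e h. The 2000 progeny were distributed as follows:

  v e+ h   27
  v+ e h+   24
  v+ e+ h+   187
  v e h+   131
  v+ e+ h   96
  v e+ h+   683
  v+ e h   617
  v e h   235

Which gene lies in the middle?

The two rarest classes, v e+ h and v+ e h+, are the double crossovers. Comparing them with the parentals, only the h allele has switched, so h is the middle locus and the order is e – h – v.

h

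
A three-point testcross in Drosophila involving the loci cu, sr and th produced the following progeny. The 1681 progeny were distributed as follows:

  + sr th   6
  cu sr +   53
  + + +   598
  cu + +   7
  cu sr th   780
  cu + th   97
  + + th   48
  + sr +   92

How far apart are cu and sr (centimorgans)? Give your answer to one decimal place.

12.0 centimorgans

The two most frequent reciprocal classes, + + + and cu sr th, are the parental types, so the F1 was + + + / cu sr th.
The two rarest classes, cu + + and + sr th, are the double crossovers. Comparing them with the parentals, only the cu allele has switched, so cu is the middle locus and the order is th – cu – sr.
Crossovers in the cu–sr interval produce the single-crossover classes + sr + and cu + th (92 + 97 = 189) plus the double crossovers (13).
RF(cu–sr) = (189 + 13) / 1681 = 202/1681 = 0.1202 → 12.0 centimorgans.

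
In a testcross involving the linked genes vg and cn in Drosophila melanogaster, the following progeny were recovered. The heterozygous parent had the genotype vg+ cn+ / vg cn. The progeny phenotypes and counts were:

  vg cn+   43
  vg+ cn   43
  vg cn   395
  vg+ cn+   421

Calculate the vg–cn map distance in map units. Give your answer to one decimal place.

9.5 map units

The recombinant classes are vg+ cn and vg cn+: 43 + 43 = 86.
Recombination frequency = 86/902 = 0.0953 ≈ 9.5%, i.e. 9.5 map units.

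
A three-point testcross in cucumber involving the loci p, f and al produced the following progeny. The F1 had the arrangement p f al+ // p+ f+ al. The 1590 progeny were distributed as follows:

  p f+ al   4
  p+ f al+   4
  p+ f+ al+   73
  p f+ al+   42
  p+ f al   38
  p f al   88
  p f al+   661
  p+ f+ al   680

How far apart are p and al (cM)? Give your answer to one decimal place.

The two rarest classes, p+ f al+ and p f+ al, are the double crossovers. Comparing them with the parentals, only the p allele has switched, so p is the middle locus and the order is f – p – al.
Crossovers in the p–al interval produce the single-crossover classes p f al and p+ f+ al+ (88 + 73 = 161) plus the double crossovers (8).
RF(p–al) = (161 + 8) / 1590 = 169/1590 = 0.1063 → 10.6 cM.

10.6 cM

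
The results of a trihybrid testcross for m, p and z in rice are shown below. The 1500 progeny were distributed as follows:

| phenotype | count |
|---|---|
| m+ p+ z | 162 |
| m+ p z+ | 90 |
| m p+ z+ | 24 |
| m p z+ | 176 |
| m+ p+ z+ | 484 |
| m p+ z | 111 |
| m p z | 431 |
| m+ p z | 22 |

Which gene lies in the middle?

m

The two most frequent reciprocal classes, m+ p+ z+ and m p z, are the parental types, so the F1 was m+ p+ z+ / m p z.
The two rarest classes, m p+ z+ and m+ p z, are the double crossovers. Comparing them with the parentals, only the m allele has switched, so m is the middle locus and the order is z – m – p.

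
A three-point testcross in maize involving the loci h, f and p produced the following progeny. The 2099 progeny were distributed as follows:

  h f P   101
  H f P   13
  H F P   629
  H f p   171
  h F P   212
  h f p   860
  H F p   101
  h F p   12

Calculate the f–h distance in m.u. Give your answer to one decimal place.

The two most frequent reciprocal classes, h f p and H F P, are the parental types, so the F1 was h f p / H F P.
The two rarest classes, h F p and H f P, are the double crossovers. Comparing them with the parentals, only the f allele has switched, so f is the middle locus and the order is h – f – p.
Crossovers in the h–f interval produce the single-crossover classes H f p and h F P (171 + 212 = 383) plus the double crossovers (25).
RF(h–f) = (383 + 25) / 2099 = 408/2099 = 0.1944 → 19.4 m.u.

19.4 m.u.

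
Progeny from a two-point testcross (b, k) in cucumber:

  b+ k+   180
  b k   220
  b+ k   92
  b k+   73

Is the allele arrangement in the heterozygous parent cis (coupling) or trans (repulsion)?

The two most frequent classes are b+ k+ (180) and b k (220); these are the parental (non-recombinant) types.
So the F1 carried b+ k+ on one chromosome and b k on the other — the recessive alleles are on the same chromosome (cis / coupling).

cis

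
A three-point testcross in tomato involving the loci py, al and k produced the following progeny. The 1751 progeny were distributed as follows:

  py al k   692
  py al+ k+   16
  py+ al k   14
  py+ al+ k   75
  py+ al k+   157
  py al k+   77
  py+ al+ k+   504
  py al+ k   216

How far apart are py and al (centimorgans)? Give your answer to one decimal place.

23.0 centimorgans

The two most frequent reciprocal classes, py al k and py+ al+ k+, are the parental types, so the F1 was py al k / py+ al+ k+.
The two rarest classes, py+ al k and py al+ k+, are the double crossovers. Comparing them with the parentals, only the py allele has switched, so py is the middle locus and the order is al – py – k.
Crossovers in the al–py interval produce the single-crossover classes py al+ k and py+ al k+ (216 + 157 = 373) plus the double crossovers (30).
RF(al–py) = (373 + 30) / 1751 = 403/1751 = 0.2302 → 23.0 centimorgans.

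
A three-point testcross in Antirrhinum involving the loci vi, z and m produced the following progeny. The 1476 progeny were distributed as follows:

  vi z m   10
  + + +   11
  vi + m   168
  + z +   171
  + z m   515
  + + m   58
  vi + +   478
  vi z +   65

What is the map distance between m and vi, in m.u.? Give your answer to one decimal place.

The two most frequent reciprocal classes, vi + + and + z m, are the parental types, so the F1 was vi + + / + z m.
The two rarest classes, + + + and vi z m, are the double crossovers. Comparing them with the parentals, only the vi allele has switched, so vi is the middle locus and the order is z – vi – m.
Crossovers in the vi–m interval produce the single-crossover classes vi + m and + z + (168 + 171 = 339) plus the double crossovers (21).
RF(vi–m) = (339 + 21) / 1476 = 360/1476 = 0.2439 → 24.4 m.u.

24.4 m.u.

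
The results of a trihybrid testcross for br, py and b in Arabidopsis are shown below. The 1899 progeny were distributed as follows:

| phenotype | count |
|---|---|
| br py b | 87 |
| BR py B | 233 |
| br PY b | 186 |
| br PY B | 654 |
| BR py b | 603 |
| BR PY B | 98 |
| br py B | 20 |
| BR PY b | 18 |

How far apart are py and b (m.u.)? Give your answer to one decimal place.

24.1 m.u.

The two most frequent reciprocal classes, br PY B and BR py b, are the parental types, so the F1 was br PY B / BR py b.
The two rarest classes, br py B and BR PY b, are the double crossovers. Comparing them with the parentals, only the py allele has switched, so py is the middle locus and the order is b – py – br.
Crossovers in the b–py interval produce the single-crossover classes br PY b and BR py B (186 + 233 = 419) plus the double crossovers (38).
RF(b–py) = (419 + 38) / 1899 = 457/1899 = 0.2407 → 24.1 m.u.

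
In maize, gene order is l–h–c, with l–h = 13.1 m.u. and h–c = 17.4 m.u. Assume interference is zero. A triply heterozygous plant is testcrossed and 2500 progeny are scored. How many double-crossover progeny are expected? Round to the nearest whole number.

57

Map distances give recombination frequencies of 0.131 and 0.174 for the two intervals.
With no interference, expected double-crossover frequency = 0.131 × 0.174 = 0.02279.
Expected number = 0.02279 × 2500 = 56.98 ≈ 57.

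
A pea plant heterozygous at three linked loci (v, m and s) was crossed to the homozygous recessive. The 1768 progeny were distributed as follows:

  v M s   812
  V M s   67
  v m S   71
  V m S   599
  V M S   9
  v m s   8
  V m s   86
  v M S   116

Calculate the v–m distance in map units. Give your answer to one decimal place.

The two most frequent reciprocal classes, v M s and V m S, are the parental types, so the F1 was v M s / V m S.
The two rarest classes, v m s and V M S, are the double crossovers. Comparing them with the parentals, only the m allele has switched, so m is the middle locus and the order is v – m – s.
Crossovers in the v–m interval produce the single-crossover classes V M s and v m S (67 + 71 = 138) plus the double crossovers (17).
RF(v–m) = (138 + 17) / 1768 = 155/1768 = 0.0877 → 8.8 map units.

8.8 map units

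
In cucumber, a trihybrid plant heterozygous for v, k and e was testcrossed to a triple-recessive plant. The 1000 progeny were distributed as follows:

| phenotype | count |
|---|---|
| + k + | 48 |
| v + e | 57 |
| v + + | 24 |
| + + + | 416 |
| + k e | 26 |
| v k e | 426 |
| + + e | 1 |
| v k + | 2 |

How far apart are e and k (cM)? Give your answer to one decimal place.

The two most frequent reciprocal classes, + + + and v k e, are the parental types, so the F1 was + + + / v k e.
The two rarest classes, + + e and v k +, are the double crossovers. Comparing them with the parentals, only the e allele has switched, so e is the middle locus and the order is v – e – k.
Crossovers in the e–k interval produce the single-crossover classes + k + and v + e (48 + 57 = 105) plus the double crossovers (3).
RF(e–k) = (105 + 3) / 1000 = 108/1000 = 0.1080 → 10.8 cM.

10.8 cM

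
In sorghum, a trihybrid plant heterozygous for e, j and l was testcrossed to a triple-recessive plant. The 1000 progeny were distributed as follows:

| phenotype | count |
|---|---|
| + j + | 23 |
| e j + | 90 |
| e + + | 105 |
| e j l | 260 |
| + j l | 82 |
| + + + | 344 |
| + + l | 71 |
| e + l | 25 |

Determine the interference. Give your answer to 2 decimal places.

0.02

The two most frequent reciprocal classes, e j l and + + +, are the parental types, so the F1 was e j l / + + +.
The two rarest classes, e + l and + j +, are the double crossovers. Comparing them with the parentals, only the j allele has switched, so j is the middle locus and the order is e – j – l.
e–j: (187 + 48)/1000 = 0.2350; j–l: (161 + 48)/1000 = 0.2090.
Expected DCO frequency = 0.2350 × 0.2090 ≈ 0.04911; observed = 48/1000 ≈ 0.04800.
Coefficient of coincidence = 0.04800/0.04911 ≈ 0.98; interference = 1 − 0.98 = 0.02.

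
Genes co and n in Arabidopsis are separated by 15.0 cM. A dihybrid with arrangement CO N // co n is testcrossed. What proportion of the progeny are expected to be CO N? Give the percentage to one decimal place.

42.5%

A map distance of 15.0 cM corresponds to a recombination frequency of 0.150.
The F1 is CO N / co n, so CO N is a parental gamete class with expected frequency (1 − r)/2 = 0.850/2 = 0.4250.
That is 0.4250 = 42.5% of the progeny.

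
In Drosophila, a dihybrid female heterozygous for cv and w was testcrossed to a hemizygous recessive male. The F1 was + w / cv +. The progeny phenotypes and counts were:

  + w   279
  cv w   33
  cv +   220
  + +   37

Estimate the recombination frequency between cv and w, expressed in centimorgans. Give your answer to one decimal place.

The recombinant classes are + + and cv w: 37 + 33 = 70.
Recombination frequency = 70/569 = 0.1230 ≈ 12.3%, i.e. 12.3 centimorgans.

12.3 centimorgans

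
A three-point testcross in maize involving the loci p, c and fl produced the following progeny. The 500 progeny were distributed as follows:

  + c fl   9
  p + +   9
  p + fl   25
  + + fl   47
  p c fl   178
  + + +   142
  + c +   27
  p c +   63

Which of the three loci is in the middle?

p

The two most frequent reciprocal classes, + + + and p c fl, are the parental types, so the F1 was + + + / p c fl.
The two rarest classes, p + + and + c fl, are the double crossovers. Comparing them with the parentals, only the p allele has switched, so p is the middle locus and the order is fl – p – c.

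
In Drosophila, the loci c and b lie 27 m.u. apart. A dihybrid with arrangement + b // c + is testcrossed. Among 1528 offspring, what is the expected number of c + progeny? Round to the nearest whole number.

A map distance of 27 m.u. corresponds to a recombination frequency of 0.270.
The F1 is + b / c +, so c + is a parental gamete class with expected frequency (1 − r)/2 = 0.730/2 = 0.3650.
Expected number = 0.3650 × 1528 = 557.72 ≈ 558.

558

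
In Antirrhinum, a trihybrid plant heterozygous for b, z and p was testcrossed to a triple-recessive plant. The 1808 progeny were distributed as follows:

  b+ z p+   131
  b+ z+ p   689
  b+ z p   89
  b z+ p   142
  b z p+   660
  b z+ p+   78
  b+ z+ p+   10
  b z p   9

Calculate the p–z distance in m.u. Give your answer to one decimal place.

The two most frequent reciprocal classes, b+ z+ p and b z p+, are the parental types, so the F1 was b+ z+ p / b z p+.
The two rarest classes, b+ z+ p+ and b z p, are the double crossovers. Comparing them with the parentals, only the p allele has switched, so p is the middle locus and the order is z – p – b.
Crossovers in the z–p interval produce the single-crossover classes b+ z p and b z+ p+ (89 + 78 = 167) plus the double crossovers (19).
RF(z–p) = (167 + 19) / 1808 = 186/1808 = 0.1029 → 10.3 m.u.

10.3 m.u.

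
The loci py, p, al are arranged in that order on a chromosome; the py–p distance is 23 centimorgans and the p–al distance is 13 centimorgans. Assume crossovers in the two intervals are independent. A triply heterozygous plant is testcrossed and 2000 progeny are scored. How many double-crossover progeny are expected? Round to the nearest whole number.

Map distances give recombination frequencies of 0.230 and 0.130 for the two intervals.
With no interference, expected double-crossover frequency = 0.230 × 0.130 = 0.02990.
Expected number = 0.02990 × 2000 = 59.80 ≈ 60.

60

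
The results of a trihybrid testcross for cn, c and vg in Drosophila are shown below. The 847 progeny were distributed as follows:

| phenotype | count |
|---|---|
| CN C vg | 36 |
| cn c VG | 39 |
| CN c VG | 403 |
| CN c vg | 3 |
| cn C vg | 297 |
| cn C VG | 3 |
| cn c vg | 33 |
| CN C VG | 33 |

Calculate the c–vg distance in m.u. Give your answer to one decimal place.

8.5 m.u.

The two most frequent reciprocal classes, cn C vg and CN c VG, are the parental types, so the F1 was cn C vg / CN c VG.
The two rarest classes, cn C VG and CN c vg, are the double crossovers. Comparing them with the parentals, only the vg allele has switched, so vg is the middle locus and the order is cn – vg – c.
Crossovers in the vg–c interval produce the single-crossover classes cn c vg and CN C VG (33 + 33 = 66) plus the double crossovers (6).
RF(vg–c) = (66 + 6) / 847 = 72/847 = 0.0850 → 8.5 m.u.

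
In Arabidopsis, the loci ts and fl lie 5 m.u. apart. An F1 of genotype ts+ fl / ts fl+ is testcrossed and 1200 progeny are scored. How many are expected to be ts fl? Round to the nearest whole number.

30

A map distance of 5 m.u. corresponds to a recombination frequency of 0.050.
The F1 is ts+ fl / ts fl+, so ts fl is a recombinant gamete class with expected frequency r/2 = 0.050/2 = 0.0250.
Expected number = 0.0250 × 1200 = 30.00 ≈ 30.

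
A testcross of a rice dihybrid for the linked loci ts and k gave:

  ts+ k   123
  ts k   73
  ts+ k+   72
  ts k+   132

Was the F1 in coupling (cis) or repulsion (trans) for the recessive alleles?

trans

The two most frequent classes are ts+ k (123) and ts k+ (132); these are the parental (non-recombinant) types.
So the F1 carried ts+ k on one chromosome and ts k+ on the other — the recessive alleles are on opposite chromosomes (trans / repulsion).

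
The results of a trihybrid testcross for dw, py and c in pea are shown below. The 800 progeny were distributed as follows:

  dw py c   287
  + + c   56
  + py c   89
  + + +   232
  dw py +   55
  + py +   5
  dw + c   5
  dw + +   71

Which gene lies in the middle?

The two most frequent reciprocal classes, + + + and dw py c, are the parental types, so the F1 was + + + / dw py c.
The two rarest classes, + py + and dw + c, are the double crossovers. Comparing them with the parentals, only the py allele has switched, so py is the middle locus and the order is c – py – dw.

py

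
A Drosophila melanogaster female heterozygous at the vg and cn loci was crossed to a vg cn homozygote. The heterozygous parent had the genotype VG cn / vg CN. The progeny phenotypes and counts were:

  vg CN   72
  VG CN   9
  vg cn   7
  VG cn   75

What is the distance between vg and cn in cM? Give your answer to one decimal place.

The recombinant classes are VG CN and vg cn: 9 + 7 = 16.
Recombination frequency = 16/163 = 0.0982 ≈ 9.8%, i.e. 9.8 cM.

9.8 cM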